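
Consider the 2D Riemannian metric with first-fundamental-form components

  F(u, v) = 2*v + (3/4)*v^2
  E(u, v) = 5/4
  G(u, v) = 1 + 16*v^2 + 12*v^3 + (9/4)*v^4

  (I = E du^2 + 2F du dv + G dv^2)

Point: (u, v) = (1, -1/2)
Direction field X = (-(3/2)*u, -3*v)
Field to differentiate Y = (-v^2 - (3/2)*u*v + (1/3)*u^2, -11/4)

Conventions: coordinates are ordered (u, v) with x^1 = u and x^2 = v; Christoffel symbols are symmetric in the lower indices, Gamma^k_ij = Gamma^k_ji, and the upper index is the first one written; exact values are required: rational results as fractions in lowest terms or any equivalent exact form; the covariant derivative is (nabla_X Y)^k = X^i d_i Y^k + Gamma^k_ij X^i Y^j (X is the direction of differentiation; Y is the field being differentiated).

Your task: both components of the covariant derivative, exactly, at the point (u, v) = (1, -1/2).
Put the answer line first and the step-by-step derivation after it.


Answer: (nabla_X Y)^u = -2789/664, (nabla_X Y)^v = 715/166

E = 5/4, F = -13/16, G = 233/64 at the point
E_u = 0, E_v = 0, F_u = 0, F_v = 5/4, G_u = 0, G_v = -65/8
EG - F^2 = 249/64;  g^inv = (64/249) * [[233/64, 13/16], [13/16, 5/4]]
first-kind symbols [ij,l] = (1/2)(d_i g_jl + d_j g_il - d_l g_ij): [uu,u] = E_u/2 = 0, [uu,v] = F_u - E_v/2 = 0, [uv,u] = E_v/2 = 0, [uv,v] = G_u/2 = 0, [vv,u] = F_v - G_u/2 = 5/4, [vv,v] = G_v/2 = -65/16
Gamma^u_ij = (G*[ij,u] - F*[ij,v])/(EG - F^2), Gamma^v_ij = (E*[ij,v] - F*[ij,u])/(EG - F^2)
Gamma_uuu = 0, Gamma_uuv = 0, Gamma_uvv = 80/249, Gamma_vuu = 0, Gamma_vuv = 0, Gamma_vvv = -260/249
X = (-3/2, 3/2), Y = (5/6, -11/4) at the point


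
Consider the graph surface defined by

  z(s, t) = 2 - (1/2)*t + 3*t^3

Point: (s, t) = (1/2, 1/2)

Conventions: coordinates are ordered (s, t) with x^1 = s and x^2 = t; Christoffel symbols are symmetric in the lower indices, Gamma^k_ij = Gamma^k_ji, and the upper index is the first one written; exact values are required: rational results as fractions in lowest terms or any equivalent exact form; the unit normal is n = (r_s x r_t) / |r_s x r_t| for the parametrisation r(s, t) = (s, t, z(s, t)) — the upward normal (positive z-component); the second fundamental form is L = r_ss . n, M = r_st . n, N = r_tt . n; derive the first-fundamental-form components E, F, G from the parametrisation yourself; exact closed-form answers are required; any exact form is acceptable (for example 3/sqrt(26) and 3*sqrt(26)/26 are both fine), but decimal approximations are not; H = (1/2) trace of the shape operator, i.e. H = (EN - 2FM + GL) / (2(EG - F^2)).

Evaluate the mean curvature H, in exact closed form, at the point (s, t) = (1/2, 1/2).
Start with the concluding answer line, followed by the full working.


Answer: H = 288*sqrt(65)/4225

z_s = 0, z_t = 7/4, z_ss = 0, z_st = 0, z_tt = 9
E = 1, F = 0, G = 65/16; answer radicand W^2 = 65/16
unnormalised second-form numerators: l = 0, m = 0, n = 9; L = l/sqrt(65/16), and similarly M = m/sqrt(W^2), N = n/sqrt(W^2)
H = (E*n - 2*F*m + G*l) / (2*(EG - F^2)*sqrt(W^2)); E*n - 2*F*m + G*l = 9, EG - F^2 = 65/16, so H = (72/65)/sqrt(65/16)


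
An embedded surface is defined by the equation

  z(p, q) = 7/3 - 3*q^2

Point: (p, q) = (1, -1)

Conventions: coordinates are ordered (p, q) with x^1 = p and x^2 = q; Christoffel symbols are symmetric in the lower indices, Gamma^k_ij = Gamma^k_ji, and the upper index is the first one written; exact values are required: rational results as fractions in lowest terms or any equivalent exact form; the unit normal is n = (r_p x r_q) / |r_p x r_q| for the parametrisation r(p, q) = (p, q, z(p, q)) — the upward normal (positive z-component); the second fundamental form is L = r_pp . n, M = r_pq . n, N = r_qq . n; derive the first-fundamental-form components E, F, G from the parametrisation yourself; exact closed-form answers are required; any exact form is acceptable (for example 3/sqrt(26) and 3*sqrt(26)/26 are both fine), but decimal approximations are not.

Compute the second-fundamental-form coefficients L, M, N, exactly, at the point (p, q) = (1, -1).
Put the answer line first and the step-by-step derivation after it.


Answer: L = 0, M = 0, N = -6*sqrt(37)/37

z_p = 0, z_q = 6, z_pp = 0, z_pq = 0, z_qq = -6
E = 1, F = 0, G = 37; answer radicand W^2 = 37
unnormalised second-form numerators: l = 0, m = 0, n = -6; L = l/sqrt(37), and similarly M = m/sqrt(W^2), N = n/sqrt(W^2)


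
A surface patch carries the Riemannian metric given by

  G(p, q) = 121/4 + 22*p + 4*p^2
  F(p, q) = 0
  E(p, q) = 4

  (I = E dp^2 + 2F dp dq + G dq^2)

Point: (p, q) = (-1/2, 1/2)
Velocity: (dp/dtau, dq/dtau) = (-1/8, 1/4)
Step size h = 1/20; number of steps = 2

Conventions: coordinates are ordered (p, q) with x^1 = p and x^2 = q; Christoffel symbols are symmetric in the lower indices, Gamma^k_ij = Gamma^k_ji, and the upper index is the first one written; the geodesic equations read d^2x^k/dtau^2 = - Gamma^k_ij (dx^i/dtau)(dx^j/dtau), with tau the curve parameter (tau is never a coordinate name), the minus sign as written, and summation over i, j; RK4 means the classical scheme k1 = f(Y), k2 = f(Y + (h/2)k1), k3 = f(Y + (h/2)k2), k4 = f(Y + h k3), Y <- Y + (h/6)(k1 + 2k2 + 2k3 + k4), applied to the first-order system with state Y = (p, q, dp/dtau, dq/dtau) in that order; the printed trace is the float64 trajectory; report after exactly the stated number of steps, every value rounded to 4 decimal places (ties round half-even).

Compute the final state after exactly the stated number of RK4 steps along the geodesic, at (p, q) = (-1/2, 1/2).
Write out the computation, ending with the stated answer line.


f(Y) = (dp/dtau, dq/dtau, -Gamma^p_ij Y'^i Y'^j, -Gamma^q_ij Y'^i Y'^j) with the Gammas evaluated at the stage position; h = 0.050000; intermediate values shown to 6 dp
step 0: p = -0.5000, q = 0.5000, dp/dtau = -0.1250, dq/dtau = 0.2500
step 1:
  k1: at (p, q) = (-0.500000, 0.500000), (dp/dtau, dq/dtau) = (-0.125000, 0.250000); Gamma_ppp = 0.000000, Gamma_ppq = 0.000000, Gamma_pqq = -2.250000, Gamma_qpp = 0.000000, Gamma_qpq = 0.444444, Gamma_qqq = 0.000000; k1 = (-0.125000, 0.250000, 0.140625, 0.027778)
  k2: at (p, q) = (-0.503125, 0.506250), (dp/dtau, dq/dtau) = (-0.121484, 0.250694); Gamma_ppp = 0.000000, Gamma_ppq = 0.000000, Gamma_pqq = -2.246875, Gamma_qpp = 0.000000, Gamma_qpq = 0.445063, Gamma_qqq = 0.000000; k2 = (-0.121484, 0.250694, 0.141211, 0.027109)
  k3: at (p, q) = (-0.503037, 0.506267), (dp/dtau, dq/dtau) = (-0.121470, 0.250678); Gamma_ppp = 0.000000, Gamma_ppq = 0.000000, Gamma_pqq = -2.246963, Gamma_qpp = 0.000000, Gamma_qpq = 0.445045, Gamma_qqq = 0.000000; k3 = (-0.121470, 0.250678, 0.141198, 0.027103)
  k4: at (p, q) = (-0.506073, 0.512534), (dp/dtau, dq/dtau) = (-0.117940, 0.251355); Gamma_ppp = 0.000000, Gamma_ppq = 0.000000, Gamma_pqq = -2.243927, Gamma_qpp = 0.000000, Gamma_qpq = 0.445647, Gamma_qqq = 0.000000; k4 = (-0.117940, 0.251355, 0.141770, 0.026422)
  Y <- Y + (h/6)(k1 + 2k2 + 2k3 + k4): p = -0.5061, q = 0.5125, dp/dtau = -0.1179, dq/dtau = 0.2514
step 2:
  k1: at (p, q) = (-0.506074, 0.512534), (dp/dtau, dq/dtau) = (-0.117940, 0.251355); Gamma_ppp = 0.000000, Gamma_ppq = 0.000000, Gamma_pqq = -2.243926, Gamma_qpp = 0.000000, Gamma_qpq = 0.445647, Gamma_qqq = 0.000000; k1 = (-0.117940, 0.251355, 0.141770, 0.026422)
  k2: at (p, q) = (-0.509022, 0.518818), (dp/dtau, dq/dtau) = (-0.114396, 0.252016); Gamma_ppp = 0.000000, Gamma_ppq = 0.000000, Gamma_pqq = -2.240978, Gamma_qpp = 0.000000, Gamma_qpq = 0.446234, Gamma_qqq = 0.000000; k2 = (-0.114396, 0.252016, 0.142329, 0.025729)
  k3: at (p, q) = (-0.508934, 0.518835), (dp/dtau, dq/dtau) = (-0.114382, 0.251998); Gamma_ppp = 0.000000, Gamma_ppq = 0.000000, Gamma_pqq = -2.241066, Gamma_qpp = 0.000000, Gamma_qpq = 0.446216, Gamma_qqq = 0.000000; k3 = (-0.114382, 0.251998, 0.142315, 0.025723)
  k4: at (p, q) = (-0.511793, 0.525134), (dp/dtau, dq/dtau) = (-0.110824, 0.252641); Gamma_ppp = 0.000000, Gamma_ppq = 0.000000, Gamma_pqq = -2.238207, Gamma_qpp = 0.000000, Gamma_qpq = 0.446786, Gamma_qqq = 0.000000; k4 = (-0.110824, 0.252641, 0.142860, 0.025019)
  Y <- Y + (h/6)(k1 + 2k2 + 2k3 + k4): p = -0.5118, q = 0.5251, dp/dtau = -0.1108, dq/dtau = 0.2526

Answer: p = -0.5118, q = 0.5251, dp/dtau = -0.1108, dq/dtau = 0.2526


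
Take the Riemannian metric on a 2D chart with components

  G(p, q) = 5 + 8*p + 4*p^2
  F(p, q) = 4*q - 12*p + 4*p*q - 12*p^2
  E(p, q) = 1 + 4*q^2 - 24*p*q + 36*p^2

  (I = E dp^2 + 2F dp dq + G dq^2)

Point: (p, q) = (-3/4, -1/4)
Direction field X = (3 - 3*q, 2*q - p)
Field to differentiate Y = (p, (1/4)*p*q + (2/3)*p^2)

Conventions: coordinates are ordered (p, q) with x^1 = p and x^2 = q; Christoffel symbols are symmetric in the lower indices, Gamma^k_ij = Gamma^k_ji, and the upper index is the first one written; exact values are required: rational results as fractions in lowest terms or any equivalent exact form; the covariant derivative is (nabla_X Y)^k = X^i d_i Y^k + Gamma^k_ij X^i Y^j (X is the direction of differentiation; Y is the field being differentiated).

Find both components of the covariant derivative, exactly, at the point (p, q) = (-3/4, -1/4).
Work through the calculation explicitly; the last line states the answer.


E = 17, F = 2, G = 5/4 at the point
E_p = -48, E_q = 16, F_p = 5, F_q = 1, G_p = 2, G_q = 0
EG - F^2 = 69/4;  g^inv = (4/69) * [[5/4, -2], [-2, 17]]
first-kind symbols [ij,l] = (1/2)(d_i g_jl + d_j g_il - d_l g_ij): [pp,p] = E_p/2 = -24, [pp,q] = F_p - E_q/2 = -3, [pq,p] = E_q/2 = 8, [pq,q] = G_p/2 = 1, [qq,p] = F_q - G_p/2 = 0, [qq,q] = G_q/2 = 0
Gamma^p_ij = (G*[ij,p] - F*[ij,q])/(EG - F^2), Gamma^q_ij = (E*[ij,q] - F*[ij,p])/(EG - F^2)
Gamma_ppp = -32/23, Gamma_ppq = 32/69, Gamma_pqq = 0, Gamma_qpp = -4/23, Gamma_qpq = 4/69, Gamma_qqq = 0
X = (15/4, 1/4), Y = (-3/4, 27/64) at the point

Answer: (nabla_X Y)^p = 1529/184, (nabla_X Y)^q = -5095/1472


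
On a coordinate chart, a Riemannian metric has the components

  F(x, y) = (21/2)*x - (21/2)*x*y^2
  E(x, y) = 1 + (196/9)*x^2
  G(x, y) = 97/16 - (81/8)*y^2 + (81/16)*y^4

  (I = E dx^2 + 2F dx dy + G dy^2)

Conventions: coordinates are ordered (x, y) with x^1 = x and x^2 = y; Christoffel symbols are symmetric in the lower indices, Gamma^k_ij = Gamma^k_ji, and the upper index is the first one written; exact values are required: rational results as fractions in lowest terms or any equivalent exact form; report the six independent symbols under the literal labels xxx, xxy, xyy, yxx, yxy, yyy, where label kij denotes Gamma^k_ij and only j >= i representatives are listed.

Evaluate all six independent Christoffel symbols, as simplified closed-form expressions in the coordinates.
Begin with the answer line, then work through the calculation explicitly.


Answer: Gamma_xxx = 3136*x/(3136*x^2 + 729*y^4 - 1458*y^2 + 873), Gamma_xxy = 0, Gamma_xyy = -3024*x*y/(3136*x^2 + 729*y^4 - 1458*y^2 + 873), Gamma_yxx = (1512 - 1512*y^2)/(3136*x^2 + 729*y^4 - 1458*y^2 + 873), Gamma_yxy = 0, Gamma_yyy = (1458*y^3 - 1458*y)/(3136*x^2 + 729*y^4 - 1458*y^2 + 873)

E = 1 + (196/9)*x^2; F = (21/2)*x - (21/2)*x*y^2; G = 97/16 - (81/8)*y^2 + (81/16)*y^4
Gamma^k_ij = (1/2) g^{kl} (d_i g_jl + d_j g_il - d_l g_ij), with g^inv = (1/(EG-F^2)) [[G, -F], [-F, E]]
first partials: E_x = (392/9)*x, E_y = 0, F_x = 21/2 - (21/2)*y^2, F_y = -21*x*y, G_x = 0, G_y = -(81/4)*y + (81/4)*y^3
D = EG - F^2 = 97/16 - (81/8)*y^2 + (196/9)*x^2 + (81/16)*y^4
expanded: Gamma^x_xx = (G E_x - 2F F_x + F E_y)/(2D), Gamma^x_xy = (G E_y - F G_x)/(2D), Gamma^x_yy = (2G F_y - G G_x - F G_y)/(2D), Gamma^y_xx = (2E F_x - E E_y - F E_x)/(2D), Gamma^y_xy = (E G_x - F E_y)/(2D), Gamma^y_yy = (E G_y - 2F F_y + F G_x)/(2D); substitute and cancel common factors


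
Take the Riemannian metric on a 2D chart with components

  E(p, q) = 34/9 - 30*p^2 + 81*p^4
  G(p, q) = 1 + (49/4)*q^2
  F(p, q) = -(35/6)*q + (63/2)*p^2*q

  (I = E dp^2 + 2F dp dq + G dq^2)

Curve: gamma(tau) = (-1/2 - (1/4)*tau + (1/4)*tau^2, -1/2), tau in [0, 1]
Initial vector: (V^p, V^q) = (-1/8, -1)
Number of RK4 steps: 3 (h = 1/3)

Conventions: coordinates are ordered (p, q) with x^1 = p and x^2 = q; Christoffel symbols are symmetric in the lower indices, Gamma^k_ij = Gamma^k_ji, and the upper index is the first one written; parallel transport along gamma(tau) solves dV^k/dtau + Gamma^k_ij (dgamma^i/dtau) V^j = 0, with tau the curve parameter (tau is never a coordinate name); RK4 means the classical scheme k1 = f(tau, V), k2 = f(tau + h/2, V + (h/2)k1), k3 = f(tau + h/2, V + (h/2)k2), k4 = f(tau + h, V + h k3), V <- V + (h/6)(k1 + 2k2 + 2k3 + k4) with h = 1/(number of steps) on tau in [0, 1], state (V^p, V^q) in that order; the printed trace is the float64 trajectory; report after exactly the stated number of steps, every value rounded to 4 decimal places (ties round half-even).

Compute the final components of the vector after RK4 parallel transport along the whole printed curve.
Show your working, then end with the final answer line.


gamma'(tau) = (-1/4 + (1/2)*tau, 0); f(tau, V)^k = -Gamma^k_ij(gamma(tau)) gamma'^i(tau) V^j; h = 1/3; intermediate values shown to 6 dp
curve data and Christoffel symbols at the stage parameters:
  tau = 0.000000: gamma = (-0.500000, -0.500000), gamma' = (-0.250000, 0.000000); Gamma_ppp = -1.192429, Gamma_ppq = 0.000000, Gamma_pqq = 0.463722, Gamma_qpp = 3.577287, Gamma_qpq = 0.000000, Gamma_qqq = -1.391167
  tau = 0.166667: gamma = (-0.534722, -0.500000), gamma' = (-0.166667, 0.000000); Gamma_ppp = -1.786610, Gamma_ppq = 0.000000, Gamma_pqq = 0.649676, Gamma_qpp = 3.448355, Gamma_qpq = 0.000000, Gamma_qqq = -1.253947
  tau = 0.333333: gamma = (-0.555556, -0.500000), gamma' = (-0.083333, 0.000000); Gamma_ppp = -2.097597, Gamma_ppq = 0.000000, Gamma_pqq = 0.734159, Gamma_qpp = 3.303714, Gamma_qpq = 0.000000, Gamma_qqq = -1.156300
  tau = 0.500000: gamma = (-0.562500, -0.500000), gamma' = (0.000000, 0.000000); Gamma_ppp = -2.191131, Gamma_ppq = 0.000000, Gamma_pqq = 0.757428, Gamma_qpp = 3.246836, Gamma_qpq = 0.000000, Gamma_qqq = -1.122363
  tau = 0.666667: gamma = (-0.555556, -0.500000), gamma' = (0.083333, 0.000000); Gamma_ppp = -2.097597, Gamma_ppq = 0.000000, Gamma_pqq = 0.734159, Gamma_qpp = 3.303714, Gamma_qpq = 0.000000, Gamma_qqq = -1.156300
  tau = 0.833333: gamma = (-0.534722, -0.500000), gamma' = (0.166667, 0.000000); Gamma_ppp = -1.786610, Gamma_ppq = 0.000000, Gamma_pqq = 0.649676, Gamma_qpp = 3.448355, Gamma_qpq = 0.000000, Gamma_qqq = -1.253947
  tau = 1.000000: gamma = (-0.500000, -0.500000), gamma' = (0.250000, 0.000000); Gamma_ppp = -1.192429, Gamma_ppq = 0.000000, Gamma_pqq = 0.463722, Gamma_qpp = 3.577287, Gamma_qpq = 0.000000, Gamma_qqq = -1.391167
step 0: V^p = -0.1250, V^q = -1.0000
step 1: k1 = (0.037263, -0.111790), k2 = (0.035372, -0.068271), k3 = (0.035466, -0.068453), k4 = (0.019784, -0.031159); V <- V + (h/6)(k1 + 2k2 + 2k3 + k4): V^p = -0.1140, V^q = -1.0231
step 2: k1 = (0.019920, -0.031374), k2 = (0.000000, 0.000000), k3 = (0.000000, 0.000000), k4 = (-0.019920, 0.031374); V <- V + (h/6)(k1 + 2k2 + 2k3 + k4): V^p = -0.1140, V^q = -1.0231
step 3: k1 = (-0.019920, 0.031374), k2 = (-0.034922, 0.067404), k3 = (-0.035667, 0.068841), k4 = (-0.037516, 0.112549); V <- V + (h/6)(k1 + 2k2 + 2k3 + k4): V^p = -0.1250, V^q = -1.0000

Answer: V^p = -0.1250, V^q = -1.0000


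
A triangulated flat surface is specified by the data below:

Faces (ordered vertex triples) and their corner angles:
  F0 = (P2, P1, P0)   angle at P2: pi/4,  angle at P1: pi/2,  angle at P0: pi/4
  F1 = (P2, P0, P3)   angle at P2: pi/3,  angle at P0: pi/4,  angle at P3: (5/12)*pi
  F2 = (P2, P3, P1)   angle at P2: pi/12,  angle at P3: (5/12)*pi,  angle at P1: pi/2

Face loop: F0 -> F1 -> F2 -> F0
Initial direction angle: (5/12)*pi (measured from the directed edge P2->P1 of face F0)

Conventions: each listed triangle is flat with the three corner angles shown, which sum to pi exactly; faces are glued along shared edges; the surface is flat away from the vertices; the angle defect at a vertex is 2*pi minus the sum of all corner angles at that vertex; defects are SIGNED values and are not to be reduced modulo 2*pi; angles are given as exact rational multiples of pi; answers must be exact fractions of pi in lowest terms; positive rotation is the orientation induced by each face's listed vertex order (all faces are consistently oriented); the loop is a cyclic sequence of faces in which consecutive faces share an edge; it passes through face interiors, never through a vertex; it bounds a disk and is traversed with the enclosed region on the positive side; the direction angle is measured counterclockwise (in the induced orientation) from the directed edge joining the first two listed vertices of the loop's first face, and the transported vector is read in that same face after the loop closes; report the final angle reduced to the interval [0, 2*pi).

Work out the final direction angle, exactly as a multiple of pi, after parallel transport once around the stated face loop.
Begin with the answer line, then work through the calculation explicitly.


Answer: final direction angle = (7/4)*pi

enclosed vertex P2: corner angles sum to (2/3)*pi, defect = 2*pi - (2/3)*pi = (4/3)*pi
the rotation equals the total enclosed defect, so the final angle is initial + defects (mod 2*pi)
final angle = (5/12)*pi + (4/3)*pi = (7/4)*pi (mod 2*pi)


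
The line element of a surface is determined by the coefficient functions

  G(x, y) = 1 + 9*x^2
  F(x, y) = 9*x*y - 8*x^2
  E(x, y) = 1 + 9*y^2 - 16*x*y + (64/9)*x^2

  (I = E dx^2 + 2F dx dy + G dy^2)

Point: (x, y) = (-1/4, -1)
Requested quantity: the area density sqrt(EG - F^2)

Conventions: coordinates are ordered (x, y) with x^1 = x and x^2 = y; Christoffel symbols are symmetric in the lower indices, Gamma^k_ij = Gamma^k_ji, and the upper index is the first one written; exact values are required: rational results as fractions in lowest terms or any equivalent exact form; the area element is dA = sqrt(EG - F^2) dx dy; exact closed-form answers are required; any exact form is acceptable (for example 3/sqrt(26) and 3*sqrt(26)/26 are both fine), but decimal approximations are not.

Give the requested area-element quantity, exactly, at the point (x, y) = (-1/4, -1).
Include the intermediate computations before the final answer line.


E = 58/9, F = 7/4, G = 25/16; EG - F^2 = 1009/144

Answer: sqrt(EG - F^2) = sqrt(1009)/12


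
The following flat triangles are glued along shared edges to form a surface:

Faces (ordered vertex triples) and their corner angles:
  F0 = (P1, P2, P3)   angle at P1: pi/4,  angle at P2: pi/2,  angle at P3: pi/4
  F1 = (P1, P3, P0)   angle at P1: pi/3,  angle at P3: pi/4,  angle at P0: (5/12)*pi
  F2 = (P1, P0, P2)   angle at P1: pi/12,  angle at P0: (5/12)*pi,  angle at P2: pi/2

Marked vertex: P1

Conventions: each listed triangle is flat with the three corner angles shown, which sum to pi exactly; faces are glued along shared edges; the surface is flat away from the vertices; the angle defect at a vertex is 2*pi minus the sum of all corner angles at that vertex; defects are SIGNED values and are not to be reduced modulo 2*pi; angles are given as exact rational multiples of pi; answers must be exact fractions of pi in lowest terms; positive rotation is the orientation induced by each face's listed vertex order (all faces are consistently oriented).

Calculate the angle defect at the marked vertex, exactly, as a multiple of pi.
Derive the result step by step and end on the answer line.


Sum of corner angles at P1: (2/3)*pi
defect = 2*pi - (2/3)*pi

Answer: defect(P1) = (4/3)*pi


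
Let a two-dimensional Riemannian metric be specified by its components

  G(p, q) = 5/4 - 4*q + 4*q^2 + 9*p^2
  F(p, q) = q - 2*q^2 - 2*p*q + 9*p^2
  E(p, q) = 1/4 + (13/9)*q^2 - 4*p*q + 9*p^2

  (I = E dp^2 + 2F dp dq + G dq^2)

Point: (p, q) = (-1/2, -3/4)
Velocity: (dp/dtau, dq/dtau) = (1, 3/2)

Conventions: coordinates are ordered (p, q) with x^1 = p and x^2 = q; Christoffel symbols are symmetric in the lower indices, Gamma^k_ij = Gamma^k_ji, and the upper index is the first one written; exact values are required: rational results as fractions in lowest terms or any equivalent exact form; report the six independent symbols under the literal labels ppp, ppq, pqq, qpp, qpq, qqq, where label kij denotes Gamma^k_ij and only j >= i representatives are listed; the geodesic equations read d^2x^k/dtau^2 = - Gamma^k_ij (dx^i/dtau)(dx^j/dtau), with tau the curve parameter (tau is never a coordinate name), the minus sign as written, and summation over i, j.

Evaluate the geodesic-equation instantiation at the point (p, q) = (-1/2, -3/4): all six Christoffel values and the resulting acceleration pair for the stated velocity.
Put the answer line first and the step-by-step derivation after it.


Answer: Gamma_ppp = -929/503, Gamma_ppq = -232/1509, Gamma_pqq = 2600/503, Gamma_qpp = -2797/3018, Gamma_qpq = -262/503, Gamma_qqq = -176/503; accelerations (d^2p/dtau^2, d^2q/dtau^2) = (-4689/503, 9889/3018)

E = 29/16, F = -3/8, G = 35/4 at the point
E_p = -6, E_q = -1/6, F_p = -15/2, F_q = 5, G_p = -9, G_q = -10
EG - F^2 = 503/32;  g^inv = (32/503) * [[35/4, 3/8], [3/8, 29/16]]
first-kind symbols [ij,l] = (1/2)(d_i g_jl + d_j g_il - d_l g_ij): [pp,p] = E_p/2 = -3, [pp,q] = F_p - E_q/2 = -89/12, [pq,p] = E_q/2 = -1/12, [pq,q] = G_p/2 = -9/2, [qq,p] = F_q - G_p/2 = 19/2, [qq,q] = G_q/2 = -5
Gamma^p_ij = (G*[ij,p] - F*[ij,q])/(EG - F^2), Gamma^q_ij = (E*[ij,q] - F*[ij,p])/(EG - F^2)
Gamma_ppp = -929/503, Gamma_ppq = -232/1509, Gamma_pqq = 2600/503, Gamma_qpp = -2797/3018, Gamma_qpq = -262/503, Gamma_qqq = -176/503
d^2p/dtau^2 = -(Gamma_ppp*(1)^2 + 2*Gamma_ppq*(1)*(3/2) + Gamma_pqq*(3/2)^2) = -4689/503
d^2q/dtau^2 = -(Gamma_qpp*(1)^2 + 2*Gamma_qpq*(1)*(3/2) + Gamma_qqq*(3/2)^2) = 9889/3018


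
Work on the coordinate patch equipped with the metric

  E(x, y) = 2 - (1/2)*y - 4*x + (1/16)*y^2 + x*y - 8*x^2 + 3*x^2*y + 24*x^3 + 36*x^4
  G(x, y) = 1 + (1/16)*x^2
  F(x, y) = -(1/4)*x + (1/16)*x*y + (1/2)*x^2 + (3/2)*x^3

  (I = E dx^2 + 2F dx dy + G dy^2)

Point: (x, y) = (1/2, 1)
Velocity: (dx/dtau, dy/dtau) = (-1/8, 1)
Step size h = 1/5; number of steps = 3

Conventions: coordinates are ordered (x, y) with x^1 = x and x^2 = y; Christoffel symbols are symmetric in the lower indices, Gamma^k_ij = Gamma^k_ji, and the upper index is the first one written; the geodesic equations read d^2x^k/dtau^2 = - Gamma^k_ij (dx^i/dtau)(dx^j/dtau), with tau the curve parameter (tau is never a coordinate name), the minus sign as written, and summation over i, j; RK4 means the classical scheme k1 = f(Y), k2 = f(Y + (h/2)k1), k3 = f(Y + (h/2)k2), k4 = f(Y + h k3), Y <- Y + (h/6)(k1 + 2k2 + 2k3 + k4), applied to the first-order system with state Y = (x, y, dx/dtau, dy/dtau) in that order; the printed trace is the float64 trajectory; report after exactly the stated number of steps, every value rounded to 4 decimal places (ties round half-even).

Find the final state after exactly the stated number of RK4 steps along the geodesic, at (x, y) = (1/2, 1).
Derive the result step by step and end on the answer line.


f(Y) = (dx/dtau, dy/dtau, -Gamma^x_ij Y'^i Y'^j, -Gamma^y_ij Y'^i Y'^j) with the Gammas evaluated at the stage position; h = 0.200000; intermediate values shown to 6 dp
step 0: x = 0.5000, y = 1.0000, dx/dtau = -0.1250, dy/dtau = 1.0000
step 1:
  k1: at (x, y) = (0.500000, 1.000000), (dx/dtau, dy/dtau) = (-0.125000, 1.000000); Gamma_xxx = 3.432950, Gamma_xxy = 0.107280, Gamma_xyy = 0.000000, Gamma_yxx = 0.245211, Gamma_yxy = 0.007663, Gamma_yyy = 0.000000; k1 = (-0.125000, 1.000000, -0.026820, -0.001916)
  k2: at (x, y) = (0.487500, 1.100000), (dx/dtau, dy/dtau) = (-0.127682, 0.999808); Gamma_xxx = 3.440747, Gamma_xxy = 0.109578, Gamma_xyy = 0.000000, Gamma_yxx = 0.250213, Gamma_yxy = 0.007969, Gamma_yyy = 0.000000; k2 = (-0.127682, 0.999808, -0.028117, -0.002045)
  k3: at (x, y) = (0.487232, 1.099981), (dx/dtau, dy/dtau) = (-0.127812, 0.999796); Gamma_xxx = 3.441382, Gamma_xxy = 0.109643, Gamma_xyy = 0.000000, Gamma_yxx = 0.250437, Gamma_yxy = 0.007979, Gamma_yyy = 0.000000; k3 = (-0.127812, 0.999796, -0.028196, -0.002052)
  k4: at (x, y) = (0.474438, 1.199959), (dx/dtau, dy/dtau) = (-0.130639, 0.999590); Gamma_xxx = 3.444579, Gamma_xxy = 0.111935, Gamma_xyy = 0.000000, Gamma_yxx = 0.255444, Gamma_yxy = 0.008301, Gamma_yyy = 0.000000; k4 = (-0.130639, 0.999590, -0.029553, -0.002192)
  Y <- Y + (h/6)(k1 + 2k2 + 2k3 + k4): x = 0.4744, y = 1.2000, dx/dtau = -0.1306, dy/dtau = 0.9996
step 2:
  k1: at (x, y) = (0.474446, 1.199960), (dx/dtau, dy/dtau) = (-0.130633, 0.999590); Gamma_xxx = 3.444564, Gamma_xxy = 0.111933, Gamma_xyy = 0.000000, Gamma_yxx = 0.255437, Gamma_yxy = 0.008301, Gamma_yyy = 0.000000; k1 = (-0.130633, 0.999590, -0.029549, -0.002191)
  k2: at (x, y) = (0.461382, 1.299919), (dx/dtau, dy/dtau) = (-0.133588, 0.999371); Gamma_xxx = 3.442222, Gamma_xxy = 0.114184, Gamma_xyy = 0.000000, Gamma_yxx = 0.260360, Gamma_yxy = 0.008637, Gamma_yyy = 0.000000; k2 = (-0.133588, 0.999371, -0.030941, -0.002340)
  k3: at (x, y) = (0.461087, 1.299897), (dx/dtau, dy/dtau) = (-0.133727, 0.999356); Gamma_xxx = 3.442598, Gamma_xxy = 0.114250, Gamma_xyy = 0.000000, Gamma_yxx = 0.260603, Gamma_yxy = 0.008649, Gamma_yyy = 0.000000; k3 = (-0.133727, 0.999356, -0.031027, -0.002349)
  k4: at (x, y) = (0.447700, 1.399831), (dx/dtau, dy/dtau) = (-0.136839, 0.999120); Gamma_xxx = 3.433425, Gamma_xxy = 0.116428, Gamma_xyy = 0.000000, Gamma_yxx = 0.265396, Gamma_yxy = 0.009000, Gamma_yyy = 0.000000; k4 = (-0.136839, 0.999120, -0.032455, -0.002509)
  Y <- Y + (h/6)(k1 + 2k2 + 2k3 + k4): x = 0.4477, y = 1.3998, dx/dtau = -0.1368, dy/dtau = 0.9991
step 3:
  k1: at (x, y) = (0.447709, 1.399832), (dx/dtau, dy/dtau) = (-0.136831, 0.999121); Gamma_xxx = 3.433420, Gamma_xxy = 0.116426, Gamma_xyy = 0.000000, Gamma_yxx = 0.265389, Gamma_yxy = 0.008999, Gamma_yyy = 0.000000; k1 = (-0.136831, 0.999121, -0.032450, -0.002508)
  k2: at (x, y) = (0.434026, 1.499744), (dx/dtau, dy/dtau) = (-0.140076, 0.998870); Gamma_xxx = 3.416217, Gamma_xxy = 0.118482, Gamma_xyy = 0.000000, Gamma_yxx = 0.269929, Gamma_yxy = 0.009362, Gamma_yyy = 0.000000; k2 = (-0.140076, 0.998870, -0.033875, -0.002677)
  k3: at (x, y) = (0.433701, 1.499719), (dx/dtau, dy/dtau) = (-0.140219, 0.998853); Gamma_xxx = 3.416148, Gamma_xxy = 0.118544, Gamma_xyy = 0.000000, Gamma_yxx = 0.270183, Gamma_yxy = 0.009376, Gamma_yyy = 0.000000; k3 = (-0.140219, 0.998853, -0.033960, -0.002686)
  k4: at (x, y) = (0.419665, 1.599603), (dx/dtau, dy/dtau) = (-0.143623, 0.998584); Gamma_xxx = 3.389077, Gamma_xxy = 0.120419, Gamma_xyy = 0.000000, Gamma_yxx = 0.274371, Gamma_yxy = 0.009749, Gamma_yyy = 0.000000; k4 = (-0.143623, 0.998584, -0.035368, -0.002863)
  Y <- Y + (h/6)(k1 + 2k2 + 2k3 + k4): x = 0.4197, y = 1.5996, dx/dtau = -0.1436, dy/dtau = 0.9986

Answer: x = 0.4197, y = 1.5996, dx/dtau = -0.1436, dy/dtau = 0.9986


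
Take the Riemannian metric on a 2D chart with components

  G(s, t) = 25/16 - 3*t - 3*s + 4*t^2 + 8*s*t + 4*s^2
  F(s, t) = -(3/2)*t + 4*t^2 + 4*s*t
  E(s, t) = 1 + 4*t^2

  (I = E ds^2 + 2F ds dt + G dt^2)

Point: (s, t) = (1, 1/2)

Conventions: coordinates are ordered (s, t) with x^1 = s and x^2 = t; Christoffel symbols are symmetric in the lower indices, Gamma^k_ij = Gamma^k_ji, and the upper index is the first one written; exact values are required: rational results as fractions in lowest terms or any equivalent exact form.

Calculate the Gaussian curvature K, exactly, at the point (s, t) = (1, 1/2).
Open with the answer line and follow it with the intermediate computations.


Answer: K = -1024/12769

E = 2, F = 9/4, G = 97/16, EG - F^2 = 113/16 at the point
E_s = 0, E_t = 4, F_s = 2, F_t = 13/2, G_s = 9, G_t = 9
E_tt = 8, F_st = 4, G_ss = 8
Apply the Brioschi formula K = (det M1 - det M2)/(EG - F^2)^2 over the derivative matrices of E, F, G.
M1 = [[-E_tt/2 + F_st - G_ss/2, E_s/2, F_s - E_t/2], [F_t - G_s/2, E, F], [G_t/2, F, G]] = [[-4, 0, 0], [2, 2, 9/4], [9/2, 9/4, 97/16]]; det M1 = -113/4
M2 = [[0, E_t/2, G_s/2], [E_t/2, E, F], [G_s/2, F, G]] = [[0, 2, 9/2], [2, 2, 9/4], [9/2, 9/4, 97/16]]; det M2 = -97/4
det M1 - det M2 = -4; K = -4 / (113/16)^2 = -1024/12769


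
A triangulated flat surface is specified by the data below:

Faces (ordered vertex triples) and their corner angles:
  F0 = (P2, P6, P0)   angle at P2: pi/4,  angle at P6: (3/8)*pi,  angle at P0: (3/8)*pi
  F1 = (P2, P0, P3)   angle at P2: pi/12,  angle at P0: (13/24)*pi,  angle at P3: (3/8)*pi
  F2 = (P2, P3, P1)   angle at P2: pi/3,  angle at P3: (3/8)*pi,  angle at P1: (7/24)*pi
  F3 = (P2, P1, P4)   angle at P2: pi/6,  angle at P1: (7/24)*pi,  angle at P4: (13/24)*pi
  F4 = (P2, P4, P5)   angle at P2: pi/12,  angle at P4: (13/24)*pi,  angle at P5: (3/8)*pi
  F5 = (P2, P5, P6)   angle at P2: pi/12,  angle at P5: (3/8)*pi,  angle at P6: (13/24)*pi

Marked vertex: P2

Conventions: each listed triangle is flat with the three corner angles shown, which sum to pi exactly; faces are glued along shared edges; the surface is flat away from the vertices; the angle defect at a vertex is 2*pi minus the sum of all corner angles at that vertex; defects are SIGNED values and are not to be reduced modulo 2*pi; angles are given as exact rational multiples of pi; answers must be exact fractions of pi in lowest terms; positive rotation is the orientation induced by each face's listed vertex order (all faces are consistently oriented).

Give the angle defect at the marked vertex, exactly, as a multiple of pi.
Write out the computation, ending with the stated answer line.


Sum of corner angles at P2: pi
defect = 2*pi - pi

Answer: defect(P2) = pi


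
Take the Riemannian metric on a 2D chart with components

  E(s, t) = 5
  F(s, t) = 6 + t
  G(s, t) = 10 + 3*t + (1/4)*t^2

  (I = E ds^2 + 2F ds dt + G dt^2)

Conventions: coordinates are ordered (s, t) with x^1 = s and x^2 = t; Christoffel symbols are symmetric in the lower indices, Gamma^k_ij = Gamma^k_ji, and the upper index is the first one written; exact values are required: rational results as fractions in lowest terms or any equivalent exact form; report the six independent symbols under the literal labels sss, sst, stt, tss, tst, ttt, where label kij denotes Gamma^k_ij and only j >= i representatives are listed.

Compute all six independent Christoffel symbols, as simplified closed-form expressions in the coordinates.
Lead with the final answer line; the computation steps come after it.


Answer: Gamma_sss = 0, Gamma_sst = 0, Gamma_stt = 4/(t^2 + 12*t + 56), Gamma_tss = 0, Gamma_tst = 0, Gamma_ttt = (t + 6)/(t^2 + 12*t + 56)

E = 5; F = 6 + t; G = 10 + 3*t + (1/4)*t^2
Gamma^k_ij = (1/2) g^{kl} (d_i g_jl + d_j g_il - d_l g_ij), with g^inv = (1/(EG-F^2)) [[G, -F], [-F, E]]
first partials: E_s = 0, E_t = 0, F_s = 0, F_t = 1, G_s = 0, G_t = 3 + (1/2)*t
D = EG - F^2 = 14 + 3*t + (1/4)*t^2
expanded: Gamma^s_ss = (G E_s - 2F F_s + F E_t)/(2D), Gamma^s_st = (G E_t - F G_s)/(2D), Gamma^s_tt = (2G F_t - G G_s - F G_t)/(2D), Gamma^t_ss = (2E F_s - E E_t - F E_s)/(2D), Gamma^t_st = (E G_s - F E_t)/(2D), Gamma^t_tt = (E G_t - 2F F_t + F G_s)/(2D); substitute and cancel common factors


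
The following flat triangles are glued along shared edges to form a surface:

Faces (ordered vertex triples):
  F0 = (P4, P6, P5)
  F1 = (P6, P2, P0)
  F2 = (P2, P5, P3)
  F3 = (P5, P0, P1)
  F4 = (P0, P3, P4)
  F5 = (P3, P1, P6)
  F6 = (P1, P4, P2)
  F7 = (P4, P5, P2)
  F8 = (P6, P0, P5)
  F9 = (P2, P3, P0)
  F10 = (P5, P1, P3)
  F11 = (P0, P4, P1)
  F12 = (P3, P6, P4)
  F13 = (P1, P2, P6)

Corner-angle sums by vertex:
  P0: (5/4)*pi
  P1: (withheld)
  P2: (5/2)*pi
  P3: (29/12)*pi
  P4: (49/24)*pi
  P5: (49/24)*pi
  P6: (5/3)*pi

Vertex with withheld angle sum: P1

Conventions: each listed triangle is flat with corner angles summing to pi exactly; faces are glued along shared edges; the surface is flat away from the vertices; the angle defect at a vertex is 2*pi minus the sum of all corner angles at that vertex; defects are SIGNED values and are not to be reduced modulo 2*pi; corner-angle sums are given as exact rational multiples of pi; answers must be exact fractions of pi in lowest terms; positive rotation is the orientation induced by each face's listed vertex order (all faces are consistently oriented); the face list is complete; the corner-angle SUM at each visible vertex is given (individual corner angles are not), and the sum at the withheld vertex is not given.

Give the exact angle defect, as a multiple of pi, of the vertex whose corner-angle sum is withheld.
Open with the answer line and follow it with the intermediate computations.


Answer: defect(P1) = -pi/12

V = 7, E = 21, F = 14; chi = V - E + F = 0
Gauss-Bonnet: total defect = 2*pi*chi = 0; visible defects sum to pi/12


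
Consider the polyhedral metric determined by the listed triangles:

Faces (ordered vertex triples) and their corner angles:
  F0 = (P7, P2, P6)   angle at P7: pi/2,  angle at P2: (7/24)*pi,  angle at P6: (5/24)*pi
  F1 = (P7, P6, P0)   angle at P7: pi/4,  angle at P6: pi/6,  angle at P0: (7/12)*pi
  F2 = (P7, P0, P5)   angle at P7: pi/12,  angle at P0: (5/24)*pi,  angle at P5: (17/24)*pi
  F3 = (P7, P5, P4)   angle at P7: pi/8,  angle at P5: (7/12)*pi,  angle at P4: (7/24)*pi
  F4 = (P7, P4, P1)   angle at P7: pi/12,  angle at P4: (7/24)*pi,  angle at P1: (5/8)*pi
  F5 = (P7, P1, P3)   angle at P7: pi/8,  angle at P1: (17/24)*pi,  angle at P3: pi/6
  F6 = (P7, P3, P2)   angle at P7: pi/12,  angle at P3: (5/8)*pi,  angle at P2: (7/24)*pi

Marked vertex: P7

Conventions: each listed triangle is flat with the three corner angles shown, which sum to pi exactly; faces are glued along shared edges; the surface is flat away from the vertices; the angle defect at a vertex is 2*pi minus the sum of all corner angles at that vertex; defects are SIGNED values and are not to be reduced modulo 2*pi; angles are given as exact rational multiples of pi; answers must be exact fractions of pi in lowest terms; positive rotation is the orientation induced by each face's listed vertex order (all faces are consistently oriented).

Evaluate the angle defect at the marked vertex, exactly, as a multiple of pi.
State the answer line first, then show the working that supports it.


Answer: defect(P7) = (3/4)*pi

Sum of corner angles at P7: (5/4)*pi
defect = 2*pi - (5/4)*pi


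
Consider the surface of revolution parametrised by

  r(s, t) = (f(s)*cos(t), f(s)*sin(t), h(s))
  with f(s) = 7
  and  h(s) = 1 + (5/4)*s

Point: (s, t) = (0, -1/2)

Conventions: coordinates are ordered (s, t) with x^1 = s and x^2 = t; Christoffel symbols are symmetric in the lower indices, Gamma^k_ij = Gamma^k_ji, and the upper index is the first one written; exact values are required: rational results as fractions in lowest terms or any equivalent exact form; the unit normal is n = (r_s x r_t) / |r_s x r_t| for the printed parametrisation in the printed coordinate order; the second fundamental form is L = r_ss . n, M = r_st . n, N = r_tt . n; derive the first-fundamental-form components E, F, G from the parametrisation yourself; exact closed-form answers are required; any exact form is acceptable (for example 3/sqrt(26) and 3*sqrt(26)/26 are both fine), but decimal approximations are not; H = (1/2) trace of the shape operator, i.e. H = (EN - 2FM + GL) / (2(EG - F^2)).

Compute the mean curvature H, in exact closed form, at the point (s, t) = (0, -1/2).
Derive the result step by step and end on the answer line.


f = 7, f' = 0, f'' = 0, h' = 5/4, h'' = 0
E = 25/16, F = 0, G = 49; answer radicand W^2 = 25/16
unnormalised second-form numerators: l = 0, m = 0, n = 35/4; L = l/sqrt(25/16), and similarly M = m/sqrt(W^2), N = n/sqrt(W^2)
H = (E*n - 2*F*m + G*l) / (2*(EG - F^2)*sqrt(W^2)); E*n - 2*F*m + G*l = 875/64, EG - F^2 = 1225/16, so H = (5/56)/sqrt(25/16)

Answer: H = 1/14


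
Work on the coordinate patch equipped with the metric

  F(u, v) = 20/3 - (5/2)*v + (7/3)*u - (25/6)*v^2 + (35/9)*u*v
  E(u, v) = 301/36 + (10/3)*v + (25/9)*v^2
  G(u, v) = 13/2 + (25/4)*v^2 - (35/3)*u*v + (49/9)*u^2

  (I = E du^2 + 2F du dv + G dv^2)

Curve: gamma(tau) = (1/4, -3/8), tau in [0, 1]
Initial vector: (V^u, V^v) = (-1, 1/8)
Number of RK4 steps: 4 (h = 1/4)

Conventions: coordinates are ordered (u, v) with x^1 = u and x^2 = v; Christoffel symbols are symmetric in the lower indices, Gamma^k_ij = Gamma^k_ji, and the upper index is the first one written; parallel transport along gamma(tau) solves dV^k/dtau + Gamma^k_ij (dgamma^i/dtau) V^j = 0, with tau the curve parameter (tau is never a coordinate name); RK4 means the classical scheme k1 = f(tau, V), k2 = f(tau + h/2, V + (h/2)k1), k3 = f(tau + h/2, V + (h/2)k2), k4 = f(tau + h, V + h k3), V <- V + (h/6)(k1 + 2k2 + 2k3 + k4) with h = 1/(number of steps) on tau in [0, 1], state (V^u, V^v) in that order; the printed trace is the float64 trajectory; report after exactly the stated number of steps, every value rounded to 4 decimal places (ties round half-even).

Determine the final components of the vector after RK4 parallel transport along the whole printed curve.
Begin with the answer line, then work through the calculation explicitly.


Answer: V^u = -1.0000, V^v = 0.1250

gamma'(tau) = (0, 0); f(tau, V)^k = -Gamma^k_ij(gamma(tau)) gamma'^i(tau) V^j; h = 1/4; intermediate values shown to 6 dp
curve data and Christoffel symbols at the stage parameters:
  tau = 0.000000: gamma = (0.250000, -0.375000), gamma' = (0.000000, 0.000000); Gamma_uuu = -0.131692, Gamma_uuv = -1.468372, Gamma_uvv = 0.751041, Gamma_vuu = 0.136510, Gamma_vuv = 1.608453, Gamma_vvv = -1.048159
  tau = 0.125000: gamma = (0.250000, -0.375000), gamma' = (0.000000, 0.000000); Gamma_uuu = -0.131692, Gamma_uuv = -1.468372, Gamma_uvv = 0.751041, Gamma_vuu = 0.136510, Gamma_vuv = 1.608453, Gamma_vvv = -1.048159
  tau = 0.250000: gamma = (0.250000, -0.375000), gamma' = (0.000000, 0.000000); Gamma_uuu = -0.131692, Gamma_uuv = -1.468372, Gamma_uvv = 0.751041, Gamma_vuu = 0.136510, Gamma_vuv = 1.608453, Gamma_vvv = -1.048159
  tau = 0.375000: gamma = (0.250000, -0.375000), gamma' = (0.000000, 0.000000); Gamma_uuu = -0.131692, Gamma_uuv = -1.468372, Gamma_uvv = 0.751041, Gamma_vuu = 0.136510, Gamma_vuv = 1.608453, Gamma_vvv = -1.048159
  tau = 0.500000: gamma = (0.250000, -0.375000), gamma' = (0.000000, 0.000000); Gamma_uuu = -0.131692, Gamma_uuv = -1.468372, Gamma_uvv = 0.751041, Gamma_vuu = 0.136510, Gamma_vuv = 1.608453, Gamma_vvv = -1.048159
  tau = 0.625000: gamma = (0.250000, -0.375000), gamma' = (0.000000, 0.000000); Gamma_uuu = -0.131692, Gamma_uuv = -1.468372, Gamma_uvv = 0.751041, Gamma_vuu = 0.136510, Gamma_vuv = 1.608453, Gamma_vvv = -1.048159
  tau = 0.750000: gamma = (0.250000, -0.375000), gamma' = (0.000000, 0.000000); Gamma_uuu = -0.131692, Gamma_uuv = -1.468372, Gamma_uvv = 0.751041, Gamma_vuu = 0.136510, Gamma_vuv = 1.608453, Gamma_vvv = -1.048159
  tau = 0.875000: gamma = (0.250000, -0.375000), gamma' = (0.000000, 0.000000); Gamma_uuu = -0.131692, Gamma_uuv = -1.468372, Gamma_uvv = 0.751041, Gamma_vuu = 0.136510, Gamma_vuv = 1.608453, Gamma_vvv = -1.048159
  tau = 1.000000: gamma = (0.250000, -0.375000), gamma' = (0.000000, 0.000000); Gamma_uuu = -0.131692, Gamma_uuv = -1.468372, Gamma_uvv = 0.751041, Gamma_vuu = 0.136510, Gamma_vuv = 1.608453, Gamma_vvv = -1.048159
step 0: V^u = -1.0000, V^v = 0.1250
step 1: k1 = (0.000000, 0.000000), k2 = (0.000000, 0.000000), k3 = (0.000000, 0.000000), k4 = (0.000000, 0.000000); V <- V + (h/6)(k1 + 2k2 + 2k3 + k4): V^u = -1.0000, V^v = 0.1250
step 2: k1 = (0.000000, 0.000000), k2 = (0.000000, 0.000000), k3 = (0.000000, 0.000000), k4 = (0.000000, 0.000000); V <- V + (h/6)(k1 + 2k2 + 2k3 + k4): V^u = -1.0000, V^v = 0.1250
step 3: k1 = (0.000000, 0.000000), k2 = (0.000000, 0.000000), k3 = (0.000000, 0.000000), k4 = (0.000000, 0.000000); V <- V + (h/6)(k1 + 2k2 + 2k3 + k4): V^u = -1.0000, V^v = 0.1250
step 4: k1 = (0.000000, 0.000000), k2 = (0.000000, 0.000000), k3 = (0.000000, 0.000000), k4 = (0.000000, 0.000000); V <- V + (h/6)(k1 + 2k2 + 2k3 + k4): V^u = -1.0000, V^v = 0.1250


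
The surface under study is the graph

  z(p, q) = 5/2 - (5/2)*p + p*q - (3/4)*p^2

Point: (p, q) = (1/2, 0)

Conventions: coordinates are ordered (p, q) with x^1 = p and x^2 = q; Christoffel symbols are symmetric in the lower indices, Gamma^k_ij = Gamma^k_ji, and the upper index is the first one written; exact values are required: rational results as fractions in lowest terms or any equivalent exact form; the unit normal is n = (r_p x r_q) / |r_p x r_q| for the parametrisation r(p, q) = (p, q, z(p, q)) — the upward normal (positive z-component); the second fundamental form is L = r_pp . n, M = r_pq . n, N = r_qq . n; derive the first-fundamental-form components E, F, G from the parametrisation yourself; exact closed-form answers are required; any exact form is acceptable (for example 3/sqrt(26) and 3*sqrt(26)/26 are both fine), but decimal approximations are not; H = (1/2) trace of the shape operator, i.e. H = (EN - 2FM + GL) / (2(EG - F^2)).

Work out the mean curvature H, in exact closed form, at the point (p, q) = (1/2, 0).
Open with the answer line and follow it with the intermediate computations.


Answer: H = 44*sqrt(21)/11907

z_p = -13/4, z_q = 1/2, z_pp = -3/2, z_pq = 1, z_qq = 0
E = 185/16, F = -13/8, G = 5/4; answer radicand W^2 = 189/16
unnormalised second-form numerators: l = -3/2, m = 1, n = 0; L = l/sqrt(189/16), and similarly M = m/sqrt(W^2), N = n/sqrt(W^2)
H = (E*n - 2*F*m + G*l) / (2*(EG - F^2)*sqrt(W^2)); E*n - 2*F*m + G*l = 11/8, EG - F^2 = 189/16, so H = (11/189)/sqrt(189/16)
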